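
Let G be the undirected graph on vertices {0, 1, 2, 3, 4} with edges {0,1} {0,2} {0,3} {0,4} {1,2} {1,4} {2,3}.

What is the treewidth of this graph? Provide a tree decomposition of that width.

Treewidth 2.
One optimal decomposition is:
Bags: B1 = {0, 2, 3}  B2 = {0, 1, 2}  B3 = {0, 1, 4}
Tree: B1–B2, B2–B3

Each bag holds 3 vertices, so the decomposition has width 2, which upper-bounds the treewidth. For the lower bound, the 3 vertices {0, 1, 2} are pairwise adjacent, and any tree decomposition puts a clique entirely inside one bag — forcing width ≥ 2. Therefore the treewidth is 2.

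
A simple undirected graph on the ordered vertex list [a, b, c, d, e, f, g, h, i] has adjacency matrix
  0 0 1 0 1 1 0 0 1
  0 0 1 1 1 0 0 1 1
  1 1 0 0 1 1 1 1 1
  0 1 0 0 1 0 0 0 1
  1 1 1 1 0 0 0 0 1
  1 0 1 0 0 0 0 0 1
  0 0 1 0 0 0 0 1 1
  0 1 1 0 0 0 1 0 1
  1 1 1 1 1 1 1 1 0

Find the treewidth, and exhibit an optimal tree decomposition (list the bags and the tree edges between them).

Each bag holds 4 vertices, so the decomposition has width 3, which upper-bounds the treewidth. On the other hand G contains the 4-clique {b, d, e, i}. A clique must lie in a single bag of any decomposition, so no decomposition can have width below 3. Hence tw(G) = 3 exactly.

Treewidth 3.
One such decomposition:
Bags: B1 = {a, c, e, i}  B2 = {b, c, e, i}  B3 = {b, c, h, i}  B4 = {a, c, f, i}  B5 = {b, d, e, i}  B6 = {c, g, h, i}
Tree: B1–B2, B2–B3, B1–B4, B2–B5, B3–B6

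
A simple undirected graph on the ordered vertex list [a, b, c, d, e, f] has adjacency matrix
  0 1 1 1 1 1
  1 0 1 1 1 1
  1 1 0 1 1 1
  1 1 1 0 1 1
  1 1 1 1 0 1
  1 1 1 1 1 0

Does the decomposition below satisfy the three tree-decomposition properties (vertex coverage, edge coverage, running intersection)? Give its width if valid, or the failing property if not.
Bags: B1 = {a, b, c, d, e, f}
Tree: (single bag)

Checking the three conditions: (i) the bags cover all of {a, b, c, d, e, f}; (ii) for each edge, some bag contains both endpoints; (iii) the bags containing any fixed vertex form a subtree. All hold, so the decomposition is valid with width 6 − 1 = 5.

Yes; width 5.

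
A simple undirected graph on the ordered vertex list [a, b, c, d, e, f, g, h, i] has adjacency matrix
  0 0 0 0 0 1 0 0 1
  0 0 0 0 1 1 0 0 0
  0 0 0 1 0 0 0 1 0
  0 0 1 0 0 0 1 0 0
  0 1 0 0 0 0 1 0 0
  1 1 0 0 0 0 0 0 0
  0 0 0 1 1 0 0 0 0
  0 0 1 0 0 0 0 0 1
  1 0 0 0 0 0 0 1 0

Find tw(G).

2

A width-2 tree decomposition is:
Bags: B1 = {b, e, f}  B2 = {e, f, g}  B3 = {d, f, g}  B4 = {c, d, f}  B5 = {c, f, h}  B6 = {f, h, i}  B7 = {a, f, i}
Tree: B1–B2, B2–B3, B3–B4, B4–B5, B5–B6, B6–B7
Each bag holds 3 vertices, so the decomposition has width 2, which upper-bounds the treewidth. Since f–b–e–g–d–c–h–i–a–f is a cycle in G, G is not acyclic. Forests are exactly the graphs of treewidth ≤ 1, so tw(G) ≥ 2. The upper and lower bounds meet at 2, so that is the treewidth.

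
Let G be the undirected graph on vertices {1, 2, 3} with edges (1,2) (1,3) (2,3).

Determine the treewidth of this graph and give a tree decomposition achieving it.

A single bag containing all 3 vertices is trivially a valid decomposition of width 2. For the lower bound, the 3 vertices {1, 2, 3} are pairwise adjacent, and any tree decomposition puts a clique entirely inside one bag — forcing width ≥ 2. Therefore the treewidth is 2.

Treewidth 2.
One optimal decomposition is:
Bags: B1 = {1, 2, 3}
Tree: (single bag)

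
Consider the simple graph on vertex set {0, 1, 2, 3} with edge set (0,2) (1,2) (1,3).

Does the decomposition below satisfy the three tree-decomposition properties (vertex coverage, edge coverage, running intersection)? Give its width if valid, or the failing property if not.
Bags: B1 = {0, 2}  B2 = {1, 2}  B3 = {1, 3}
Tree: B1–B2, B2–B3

Checking the three conditions: (i) the bags cover all of {0, 1, 2, 3}; (ii) for each edge, some bag contains both endpoints; (iii) the bags containing any fixed vertex form a subtree. All hold, so the decomposition is valid with width 2 − 1 = 1.

Yes; width 1.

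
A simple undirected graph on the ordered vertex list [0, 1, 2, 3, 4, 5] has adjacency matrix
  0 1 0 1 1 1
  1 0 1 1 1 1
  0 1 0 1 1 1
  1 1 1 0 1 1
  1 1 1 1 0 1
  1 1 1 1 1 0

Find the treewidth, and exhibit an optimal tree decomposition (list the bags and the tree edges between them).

Treewidth 4.
Bags: B1 = {1, 2, 3, 4, 5}  B2 = {0, 1, 3, 4, 5}
Tree: B1–B2

Each bag holds 5 vertices, so the decomposition has width 4, which upper-bounds the treewidth. For the lower bound, the 5 vertices {0, 1, 3, 4, 5} are pairwise adjacent, and any tree decomposition puts a clique entirely inside one bag — forcing width ≥ 4. The upper and lower bounds meet at 4, so that is the treewidth.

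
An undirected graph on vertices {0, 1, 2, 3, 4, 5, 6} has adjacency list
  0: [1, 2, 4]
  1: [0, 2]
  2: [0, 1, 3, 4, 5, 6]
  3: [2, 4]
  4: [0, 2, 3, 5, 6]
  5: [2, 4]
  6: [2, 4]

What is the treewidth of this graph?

2

A width-2 tree decomposition is:
Bags: B1 = {0, 2, 4}  B2 = {2, 4, 6}  B3 = {2, 4, 5}  B4 = {0, 1, 2}  B5 = {2, 3, 4}
Tree: B1–B2, B1–B3, B1–B4, B2–B5
Every bag has size at most 3, so the width is 3 − 1 = 2 and tw(G) ≤ 2. For the lower bound, the 3 vertices {0, 1, 2} are pairwise adjacent, and any tree decomposition puts a clique entirely inside one bag — forcing width ≥ 2. Combining the bounds, tw(G) = 2.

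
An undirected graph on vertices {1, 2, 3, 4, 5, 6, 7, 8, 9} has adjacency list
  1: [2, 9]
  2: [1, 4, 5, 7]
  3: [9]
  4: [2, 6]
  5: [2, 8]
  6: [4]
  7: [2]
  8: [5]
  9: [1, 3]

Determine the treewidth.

1

A width-1 tree decomposition is:
Bags: B1 = {2, 4}  B2 = {2, 5}  B3 = {1, 2}  B4 = {5, 8}  B5 = {1, 9}  B6 = {3, 9}  B7 = {2, 7}  B8 = {4, 6}
Tree: B1–B2, B1–B3, B2–B4, B3–B5, B5–B6, B3–B7, B1–B8
Each bag holds 2 vertices, so the decomposition has width 1, which upper-bounds the treewidth. G has an edge, so its treewidth is at least 1. Therefore the treewidth is 1.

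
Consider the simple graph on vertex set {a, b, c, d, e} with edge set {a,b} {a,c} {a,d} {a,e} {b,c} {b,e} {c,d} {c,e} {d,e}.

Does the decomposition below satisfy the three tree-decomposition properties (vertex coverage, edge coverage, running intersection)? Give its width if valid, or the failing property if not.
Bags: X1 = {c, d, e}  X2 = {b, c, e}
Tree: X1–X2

No — vertex a appears in no bag.

A tree decomposition must satisfy three properties: every vertex lies in some bag; for every edge, both endpoints lie together in some bag; and for every vertex, the bags containing it form a connected subtree. Here vertex a appears in no bag, so the decomposition is invalid.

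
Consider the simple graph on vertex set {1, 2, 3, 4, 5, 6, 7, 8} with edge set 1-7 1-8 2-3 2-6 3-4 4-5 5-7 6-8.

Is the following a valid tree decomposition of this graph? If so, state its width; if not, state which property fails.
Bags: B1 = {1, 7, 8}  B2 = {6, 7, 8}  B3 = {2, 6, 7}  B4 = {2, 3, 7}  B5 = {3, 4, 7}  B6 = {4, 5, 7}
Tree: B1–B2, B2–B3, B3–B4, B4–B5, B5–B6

Checking the three conditions: (i) the bags cover all of {1, 2, 3, 4, 5, 6, 7, 8}; (ii) for each edge, some bag contains both endpoints; (iii) the bags containing any fixed vertex form a subtree. All hold, so the decomposition is valid with width 3 − 1 = 2.

Yes; width 2.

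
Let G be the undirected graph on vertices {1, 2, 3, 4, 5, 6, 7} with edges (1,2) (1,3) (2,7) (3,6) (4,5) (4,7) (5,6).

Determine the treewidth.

A width-2 tree decomposition is:
Bags: B1 = {3, 5, 6}  B2 = {1, 3, 5}  B3 = {1, 2, 5}  B4 = {2, 5, 7}  B5 = {4, 5, 7}
Tree: B1–B2, B2–B3, B3–B4, B4–B5
Each bag holds 3 vertices, so the decomposition has width 2, which upper-bounds the treewidth. For the lower bound, G contains the cycle 5–6–3–1–2–7–4–5, so G is not a forest; only forests have treewidth ≤ 1, hence tw(G) ≥ 2. Hence tw(G) = 2 exactly.

2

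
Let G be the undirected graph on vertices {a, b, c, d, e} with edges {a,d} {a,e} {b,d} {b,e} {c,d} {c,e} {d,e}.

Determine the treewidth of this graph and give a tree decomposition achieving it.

The largest bag has 3 vertices, giving width 2; this decomposition certifies tw(G) ≤ 2. On the other hand G contains the 3-clique {c, d, e}. A clique must lie in a single bag of any decomposition, so no decomposition can have width below 2. Hence tw(G) = 2 exactly.

Treewidth 2.
One optimal decomposition is:
Bags: B1 = {a, d, e}  B2 = {b, d, e}  B3 = {c, d, e}
Tree: B1–B2, B2–B3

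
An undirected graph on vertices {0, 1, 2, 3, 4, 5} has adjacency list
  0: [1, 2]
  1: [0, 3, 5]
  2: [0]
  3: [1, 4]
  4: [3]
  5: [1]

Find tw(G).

A width-1 tree decomposition is:
Bags: B1 = {1, 5}  B2 = {0, 1}  B3 = {1, 3}  B4 = {0, 2}  B5 = {3, 4}
Tree: B1–B2, B2–B3, B2–B4, B3–B5
Each bag holds 2 vertices, so the decomposition has width 1, which upper-bounds the treewidth. Any graph with an edge has treewidth ≥ 1, and G has the edge 5–1. The upper and lower bounds meet at 1, so that is the treewidth.

1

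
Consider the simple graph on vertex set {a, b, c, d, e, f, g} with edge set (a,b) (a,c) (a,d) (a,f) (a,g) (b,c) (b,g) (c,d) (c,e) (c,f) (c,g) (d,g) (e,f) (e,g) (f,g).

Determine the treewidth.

3

A width-3 tree decomposition is:
Bags: B1 = {a, c, f, g}  B2 = {c, e, f, g}  B3 = {a, b, c, g}  B4 = {a, c, d, g}
Tree: B1–B2, B1–B3, B3–B4
Each bag holds 4 vertices, so the decomposition has width 3, which upper-bounds the treewidth. Conversely, {c, e, f, g} is a clique of size 4, and the vertices of any clique must share a bag in every tree decomposition; so some bag has ≥ 4 vertices and tw(G) ≥ 3. Therefore the treewidth is 3.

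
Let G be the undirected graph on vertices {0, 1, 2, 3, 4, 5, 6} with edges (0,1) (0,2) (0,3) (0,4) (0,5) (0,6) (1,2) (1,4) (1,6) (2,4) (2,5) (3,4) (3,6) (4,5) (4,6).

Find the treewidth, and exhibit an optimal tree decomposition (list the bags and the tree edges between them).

Treewidth 3.
One such decomposition:
Bags: B1 = {0, 1, 2, 4}  B2 = {0, 2, 4, 5}  B3 = {0, 1, 4, 6}  B4 = {0, 3, 4, 6}
Tree: B1–B2, B1–B3, B3–B4

The largest bag has 4 vertices, giving width 3; this decomposition certifies tw(G) ≤ 3. On the other hand G contains the 4-clique {0, 1, 2, 4}. A clique must lie in a single bag of any decomposition, so no decomposition can have width below 3. Therefore the treewidth is 3.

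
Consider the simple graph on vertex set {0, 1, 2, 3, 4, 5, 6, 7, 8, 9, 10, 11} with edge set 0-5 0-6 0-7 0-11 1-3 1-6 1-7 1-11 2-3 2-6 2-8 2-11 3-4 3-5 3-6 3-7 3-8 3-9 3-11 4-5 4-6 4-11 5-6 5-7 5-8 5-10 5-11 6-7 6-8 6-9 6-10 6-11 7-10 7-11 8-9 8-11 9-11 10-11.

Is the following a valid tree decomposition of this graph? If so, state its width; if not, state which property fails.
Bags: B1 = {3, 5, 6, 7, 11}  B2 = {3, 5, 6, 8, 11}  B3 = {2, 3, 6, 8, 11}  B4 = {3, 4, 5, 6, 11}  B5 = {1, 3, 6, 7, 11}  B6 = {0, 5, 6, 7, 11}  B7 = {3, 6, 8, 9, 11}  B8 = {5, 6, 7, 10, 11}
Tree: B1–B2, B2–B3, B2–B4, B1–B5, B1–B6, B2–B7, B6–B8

Checking the three conditions: (i) the bags cover all of {0, 1, 2, 3, 4, 5, 6, 7, 8, 9, 10, 11}; (ii) for each edge, some bag contains both endpoints; (iii) the bags containing any fixed vertex form a subtree. All hold, so the decomposition is valid with width 5 − 1 = 4.

Yes; width 4.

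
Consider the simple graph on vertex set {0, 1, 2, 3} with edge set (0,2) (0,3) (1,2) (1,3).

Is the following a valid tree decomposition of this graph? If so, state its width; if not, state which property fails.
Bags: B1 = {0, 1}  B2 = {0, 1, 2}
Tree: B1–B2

No — vertex 3 appears in no bag.

A tree decomposition must satisfy three properties: every vertex lies in some bag; for every edge, both endpoints lie together in some bag; and for every vertex, the bags containing it form a connected subtree. Here vertex 3 appears in no bag, so the decomposition is invalid.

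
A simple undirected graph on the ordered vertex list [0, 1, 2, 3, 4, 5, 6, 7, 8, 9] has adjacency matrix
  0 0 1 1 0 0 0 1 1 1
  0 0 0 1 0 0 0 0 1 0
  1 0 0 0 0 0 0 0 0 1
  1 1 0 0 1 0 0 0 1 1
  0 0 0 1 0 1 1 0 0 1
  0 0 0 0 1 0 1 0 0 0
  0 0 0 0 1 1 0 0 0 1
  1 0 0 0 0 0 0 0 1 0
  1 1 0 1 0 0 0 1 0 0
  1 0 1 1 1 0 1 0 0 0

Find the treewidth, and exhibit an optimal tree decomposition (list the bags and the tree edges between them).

Treewidth 2.
One optimal decomposition is:
Bags: B1 = {0, 3, 9}  B2 = {3, 4, 9}  B3 = {0, 3, 8}  B4 = {0, 2, 9}  B5 = {0, 7, 8}  B6 = {1, 3, 8}  B7 = {4, 6, 9}  B8 = {4, 5, 6}
Tree: B1–B2, B1–B3, B1–B4, B3–B5, B3–B6, B2–B7, B7–B8

Each bag holds 3 vertices, so the decomposition has width 2, which upper-bounds the treewidth. For the lower bound, the 3 vertices {0, 2, 9} are pairwise adjacent, and any tree decomposition puts a clique entirely inside one bag — forcing width ≥ 2. Hence tw(G) = 2 exactly.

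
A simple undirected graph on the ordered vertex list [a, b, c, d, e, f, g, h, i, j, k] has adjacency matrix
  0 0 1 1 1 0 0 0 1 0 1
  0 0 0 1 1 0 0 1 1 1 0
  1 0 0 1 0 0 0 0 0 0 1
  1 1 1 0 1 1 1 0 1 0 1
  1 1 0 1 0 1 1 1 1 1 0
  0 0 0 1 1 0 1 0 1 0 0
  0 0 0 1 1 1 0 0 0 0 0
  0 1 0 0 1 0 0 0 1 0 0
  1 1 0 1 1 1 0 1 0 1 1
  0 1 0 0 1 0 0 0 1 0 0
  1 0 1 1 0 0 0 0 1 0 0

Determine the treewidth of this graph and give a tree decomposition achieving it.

Treewidth 3.
One optimal decomposition is:
Bags: B1 = {a, d, e, i}  B2 = {a, d, i, k}  B3 = {b, d, e, i}  B4 = {d, e, f, i}  B5 = {b, e, h, i}  B6 = {b, e, i, j}  B7 = {a, c, d, k}  B8 = {d, e, f, g}
Tree: B1–B2, B1–B3, B3–B4, B3–B5, B3–B6, B2–B7, B4–B8

Every bag has size at most 4, so the width is 4 − 1 = 3 and tw(G) ≤ 3. On the other hand G contains the 4-clique {d, e, f, g}. A clique must lie in a single bag of any decomposition, so no decomposition can have width below 3. Therefore the treewidth is 3.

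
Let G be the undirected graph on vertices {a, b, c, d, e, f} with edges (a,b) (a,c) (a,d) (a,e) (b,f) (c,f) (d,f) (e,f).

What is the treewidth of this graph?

A width-2 tree decomposition is:
Bags: B1 = {a, b, f}  B2 = {a, c, f}  B3 = {a, d, f}  B4 = {a, e, f}
Tree: B1–B2, B2–B3, B3–B4
Every bag has size at most 3, so the width is 3 − 1 = 2 and tw(G) ≤ 2. For the lower bound, G contains the cycle b–a–c–f–b, so G is not a forest; only forests have treewidth ≤ 1, hence tw(G) ≥ 2. The upper and lower bounds meet at 2, so that is the treewidth.

2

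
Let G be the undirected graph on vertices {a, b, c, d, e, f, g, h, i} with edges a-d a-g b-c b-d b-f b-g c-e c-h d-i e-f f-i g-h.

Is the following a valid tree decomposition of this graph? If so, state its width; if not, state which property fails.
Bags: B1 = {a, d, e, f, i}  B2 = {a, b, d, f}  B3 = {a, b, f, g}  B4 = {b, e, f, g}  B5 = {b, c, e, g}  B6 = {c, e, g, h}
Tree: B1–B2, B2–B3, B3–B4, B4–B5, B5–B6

No — bags containing vertex e are not connected in the tree.

A tree decomposition must satisfy three properties: every vertex lies in some bag; for every edge, both endpoints lie together in some bag; and for every vertex, the bags containing it form a connected subtree. Here bags containing vertex e are not connected in the tree, so the decomposition is invalid.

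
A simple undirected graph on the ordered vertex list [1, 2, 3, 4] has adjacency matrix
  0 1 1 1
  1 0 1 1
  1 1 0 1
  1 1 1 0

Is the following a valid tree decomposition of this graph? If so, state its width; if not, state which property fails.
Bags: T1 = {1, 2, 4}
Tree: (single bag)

A tree decomposition must satisfy three properties: every vertex lies in some bag; for every edge, both endpoints lie together in some bag; and for every vertex, the bags containing it form a connected subtree. Here vertex 3 appears in no bag, so the decomposition is invalid.

No — vertex 3 appears in no bag.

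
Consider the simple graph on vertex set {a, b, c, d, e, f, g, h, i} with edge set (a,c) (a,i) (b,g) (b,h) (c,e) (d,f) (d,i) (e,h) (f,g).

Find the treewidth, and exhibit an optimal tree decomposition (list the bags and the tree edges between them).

Treewidth 2.
One optimal decomposition is:
Bags: B1 = {a, c, e}  B2 = {a, e, i}  B3 = {d, e, i}  B4 = {d, e, f}  B5 = {e, f, g}  B6 = {b, e, g}  B7 = {b, e, h}
Tree: B1–B2, B2–B3, B3–B4, B4–B5, B5–B6, B6–B7

The largest bag has 3 vertices, giving width 2; this decomposition certifies tw(G) ≤ 2. Since e–c–a–i–d–f–g–b–h–e is a cycle in G, G is not acyclic. Forests are exactly the graphs of treewidth ≤ 1, so tw(G) ≥ 2. Hence tw(G) = 2 exactly.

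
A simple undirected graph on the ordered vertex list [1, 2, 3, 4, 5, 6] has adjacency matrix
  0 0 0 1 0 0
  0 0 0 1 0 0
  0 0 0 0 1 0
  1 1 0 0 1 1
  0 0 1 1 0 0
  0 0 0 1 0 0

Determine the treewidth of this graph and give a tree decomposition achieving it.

Every bag has size at most 2, so the width is 2 − 1 = 1 and tw(G) ≤ 1. Since G has at least one edge (e.g. 4–6), it is not an edgeless graph, so tw(G) ≥ 1. The upper and lower bounds meet at 1, so that is the treewidth.

Treewidth 1.
One optimal decomposition is:
Bags: B1 = {4, 6}  B2 = {4, 5}  B3 = {2, 4}  B4 = {3, 5}  B5 = {1, 4}
Tree: B1–B2, B1–B3, B2–B4, B2–B5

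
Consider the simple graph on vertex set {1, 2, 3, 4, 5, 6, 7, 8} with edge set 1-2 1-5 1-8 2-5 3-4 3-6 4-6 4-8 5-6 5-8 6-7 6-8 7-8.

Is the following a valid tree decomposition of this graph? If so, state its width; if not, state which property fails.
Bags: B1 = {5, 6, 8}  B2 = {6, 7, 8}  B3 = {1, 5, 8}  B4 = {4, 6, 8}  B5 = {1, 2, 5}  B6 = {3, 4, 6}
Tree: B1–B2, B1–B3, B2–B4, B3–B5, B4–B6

Yes; width 2.

Checking the three conditions: (i) the bags cover all of {1, 2, 3, 4, 5, 6, 7, 8}; (ii) for each edge, some bag contains both endpoints; (iii) the bags containing any fixed vertex form a subtree. All hold, so the decomposition is valid with width 3 − 1 = 2.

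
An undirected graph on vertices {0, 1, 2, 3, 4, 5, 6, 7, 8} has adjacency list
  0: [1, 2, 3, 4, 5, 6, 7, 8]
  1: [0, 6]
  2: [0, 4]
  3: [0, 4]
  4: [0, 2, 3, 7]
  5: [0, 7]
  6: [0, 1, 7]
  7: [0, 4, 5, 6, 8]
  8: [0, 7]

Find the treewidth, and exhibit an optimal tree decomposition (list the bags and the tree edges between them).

Every bag has size at most 3, so the width is 3 − 1 = 2 and tw(G) ≤ 2. On the other hand G contains the 3-clique {0, 1, 6}. A clique must lie in a single bag of any decomposition, so no decomposition can have width below 2. Therefore the treewidth is 2.

Treewidth 2.
One optimal decomposition is:
Bags: B1 = {0, 4, 7}  B2 = {0, 2, 4}  B3 = {0, 6, 7}  B4 = {0, 1, 6}  B5 = {0, 5, 7}  B6 = {0, 7, 8}  B7 = {0, 3, 4}
Tree: B1–B2, B1–B3, B3–B4, B3–B5, B1–B6, B1–B7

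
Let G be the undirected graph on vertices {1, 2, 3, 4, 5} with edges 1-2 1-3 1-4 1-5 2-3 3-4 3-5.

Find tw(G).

A width-2 tree decomposition is:
Bags: B1 = {1, 3, 5}  B2 = {1, 2, 3}  B3 = {1, 3, 4}
Tree: B1–B2, B1–B3
Each bag holds 3 vertices, so the decomposition has width 2, which upper-bounds the treewidth. On the other hand G contains the 3-clique {1, 2, 3}. A clique must lie in a single bag of any decomposition, so no decomposition can have width below 2. Therefore the treewidth is 2.

2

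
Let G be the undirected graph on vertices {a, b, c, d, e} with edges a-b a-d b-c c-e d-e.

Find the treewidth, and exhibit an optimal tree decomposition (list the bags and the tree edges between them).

Treewidth 2.
Bags: B1 = {a, d, e}  B2 = {a, b, e}  B3 = {b, c, e}
Tree: B1–B2, B2–B3

The largest bag has 3 vertices, giving width 2; this decomposition certifies tw(G) ≤ 2. The edges e–d–a–b–c–e form a cycle, so G is not a tree and its treewidth is at least 2. Hence tw(G) = 2 exactly.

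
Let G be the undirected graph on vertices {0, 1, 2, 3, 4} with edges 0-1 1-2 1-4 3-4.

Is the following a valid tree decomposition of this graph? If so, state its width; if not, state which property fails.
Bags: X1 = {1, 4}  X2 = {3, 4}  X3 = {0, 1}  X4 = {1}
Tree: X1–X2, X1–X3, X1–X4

A tree decomposition must satisfy three properties: every vertex lies in some bag; for every edge, both endpoints lie together in some bag; and for every vertex, the bags containing it form a connected subtree. Here vertex 2 appears in no bag, so the decomposition is invalid.

No — vertex 2 appears in no bag.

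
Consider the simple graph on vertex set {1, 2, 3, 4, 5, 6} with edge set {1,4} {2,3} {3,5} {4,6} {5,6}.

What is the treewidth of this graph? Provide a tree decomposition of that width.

Each bag holds 2 vertices, so the decomposition has width 1, which upper-bounds the treewidth. Since G has at least one edge (e.g. 2–3), it is not an edgeless graph, so tw(G) ≥ 1. The upper and lower bounds meet at 1, so that is the treewidth.

Treewidth 1.
One optimal decomposition is:
Bags: B1 = {2, 3}  B2 = {3, 5}  B3 = {5, 6}  B4 = {4, 6}  B5 = {1, 4}
Tree: B1–B2, B2–B3, B3–B4, B4–B5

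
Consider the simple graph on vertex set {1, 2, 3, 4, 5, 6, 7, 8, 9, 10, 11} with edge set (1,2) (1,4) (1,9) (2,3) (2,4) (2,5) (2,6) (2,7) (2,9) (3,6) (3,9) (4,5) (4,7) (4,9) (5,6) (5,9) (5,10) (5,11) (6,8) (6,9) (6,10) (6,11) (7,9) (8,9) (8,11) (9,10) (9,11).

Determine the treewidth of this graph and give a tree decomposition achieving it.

The largest bag has 4 vertices, giving width 3; this decomposition certifies tw(G) ≤ 3. On the other hand G contains the 4-clique {6, 8, 9, 11}. A clique must lie in a single bag of any decomposition, so no decomposition can have width below 3. Combining the bounds, tw(G) = 3.

Treewidth 3.
One such decomposition:
Bags: B1 = {2, 5, 6, 9}  B2 = {5, 6, 9, 11}  B3 = {2, 4, 5, 9}  B4 = {1, 2, 4, 9}  B5 = {2, 4, 7, 9}  B6 = {5, 6, 9, 10}  B7 = {2, 3, 6, 9}  B8 = {6, 8, 9, 11}
Tree: B1–B2, B1–B3, B3–B4, B4–B5, B1–B6, B1–B7, B2–B8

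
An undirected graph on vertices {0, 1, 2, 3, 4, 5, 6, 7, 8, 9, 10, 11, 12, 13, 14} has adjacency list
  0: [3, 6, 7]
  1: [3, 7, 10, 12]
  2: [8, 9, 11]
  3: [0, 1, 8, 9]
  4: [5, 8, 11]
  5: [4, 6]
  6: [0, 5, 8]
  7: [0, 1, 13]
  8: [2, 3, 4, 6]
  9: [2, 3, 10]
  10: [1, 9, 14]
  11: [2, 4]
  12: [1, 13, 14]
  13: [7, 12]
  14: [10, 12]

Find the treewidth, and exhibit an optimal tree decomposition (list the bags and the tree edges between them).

The largest bag has 4 vertices, giving width 3; this decomposition certifies tw(G) ≤ 3. For the lower bound: the 4 vertex sets {12,13,14}, {7}, {1}, {0,3,9,10} are disjoint, each induces a connected subgraph, and every pair is joined by at least one edge of G. Contracting each set to a single vertex therefore yields K_{4} as a minor, and since treewidth is minor-monotone, tw(G) ≥ tw(K_{4}) = 3. Hence tw(G) = 3 exactly.

Treewidth 3.
One optimal decomposition is:
Bags: B1 = {7, 12, 13, 14}  B2 = {1, 7, 12, 14}  B3 = {1, 7, 10, 14}  B4 = {0, 1, 7, 10}  B5 = {0, 1, 3, 10}  B6 = {0, 3, 9, 10}  B7 = {0, 3, 6, 9}  B8 = {3, 6, 8, 9}  B9 = {2, 6, 8, 9}  B10 = {2, 5, 6, 8}  B11 = {2, 4, 5, 8}  B12 = {2, 4, 5, 11}
Tree: B1–B2, B2–B3, B3–B4, B4–B5, B5–B6, B6–B7, B7–B8, B8–B9, B9–B10, B10–B11, B11–B12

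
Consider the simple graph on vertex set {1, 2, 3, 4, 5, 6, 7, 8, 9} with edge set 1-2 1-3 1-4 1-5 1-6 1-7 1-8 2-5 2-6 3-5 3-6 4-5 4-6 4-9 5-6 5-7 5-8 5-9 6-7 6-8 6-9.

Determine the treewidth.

A width-3 tree decomposition is:
Bags: B1 = {1, 5, 6, 8}  B2 = {1, 3, 5, 6}  B3 = {1, 2, 5, 6}  B4 = {1, 4, 5, 6}  B5 = {1, 5, 6, 7}  B6 = {4, 5, 6, 9}
Tree: B1–B2, B1–B3, B2–B4, B1–B5, B4–B6
Every bag has size at most 4, so the width is 4 − 1 = 3 and tw(G) ≤ 3. On the other hand G contains the 4-clique {1, 2, 5, 6}. A clique must lie in a single bag of any decomposition, so no decomposition can have width below 3. Combining the bounds, tw(G) = 3.

3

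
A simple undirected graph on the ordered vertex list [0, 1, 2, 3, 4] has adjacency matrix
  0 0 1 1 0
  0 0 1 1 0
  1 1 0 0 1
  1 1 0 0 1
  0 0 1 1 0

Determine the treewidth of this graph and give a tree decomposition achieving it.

Treewidth 2.
Bags: B1 = {1, 2, 3}  B2 = {2, 3, 4}  B3 = {0, 2, 3}
Tree: B1–B2, B2–B3

Each bag holds 3 vertices, so the decomposition has width 2, which upper-bounds the treewidth. The edges 2–1–3–4–2 form a cycle, so G is not a tree and its treewidth is at least 2. Hence tw(G) = 2 exactly.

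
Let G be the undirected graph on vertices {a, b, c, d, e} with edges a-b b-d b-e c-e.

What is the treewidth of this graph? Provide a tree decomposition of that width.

Treewidth 1.
One optimal decomposition is:
Bags: B1 = {b, e}  B2 = {a, b}  B3 = {b, d}  B4 = {c, e}
Tree: B1–B2, B2–B3, B1–B4

Every bag has size at most 2, so the width is 2 − 1 = 1 and tw(G) ≤ 1. Any graph with an edge has treewidth ≥ 1, and G has the edge b–e. The upper and lower bounds meet at 1, so that is the treewidth.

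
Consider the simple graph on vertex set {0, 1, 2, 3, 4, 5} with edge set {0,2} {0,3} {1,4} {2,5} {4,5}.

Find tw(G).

1

A width-1 tree decomposition is:
Bags: B1 = {1, 4}  B2 = {4, 5}  B3 = {2, 5}  B4 = {0, 2}  B5 = {0, 3}
Tree: B1–B2, B2–B3, B3–B4, B4–B5
Every bag has size at most 2, so the width is 2 − 1 = 1 and tw(G) ≤ 1. Any graph with an edge has treewidth ≥ 1, and G has the edge 1–4. Therefore the treewidth is 1.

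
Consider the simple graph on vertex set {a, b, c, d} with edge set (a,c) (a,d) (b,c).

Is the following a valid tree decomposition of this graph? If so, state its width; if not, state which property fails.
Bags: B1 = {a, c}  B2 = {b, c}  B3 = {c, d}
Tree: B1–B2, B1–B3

A tree decomposition must satisfy three properties: every vertex lies in some bag; for every edge, both endpoints lie together in some bag; and for every vertex, the bags containing it form a connected subtree. Here edge (a,d) lies in no bag, so the decomposition is invalid.

No — edge (a,d) lies in no bag.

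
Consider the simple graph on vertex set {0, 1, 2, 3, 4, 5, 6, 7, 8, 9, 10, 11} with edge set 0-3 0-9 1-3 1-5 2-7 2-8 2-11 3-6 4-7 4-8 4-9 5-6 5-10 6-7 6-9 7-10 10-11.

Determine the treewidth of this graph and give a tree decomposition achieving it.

The largest bag has 4 vertices, giving width 3; this decomposition certifies tw(G) ≤ 3. For the lower bound: the 4 vertex sets {2,8,11}, {4}, {7}, {5,6,9,10} are disjoint, each induces a connected subgraph, and every pair is joined by at least one edge of G. Contracting each set to a single vertex therefore yields K_{4} as a minor, and since treewidth is minor-monotone, tw(G) ≥ tw(K_{4}) = 3. Hence tw(G) = 3 exactly.

Treewidth 3.
One optimal decomposition is:
Bags: B1 = {2, 4, 8, 11}  B2 = {2, 4, 7, 11}  B3 = {4, 7, 10, 11}  B4 = {4, 7, 9, 10}  B5 = {6, 7, 9, 10}  B6 = {5, 6, 9, 10}  B7 = {0, 5, 6, 9}  B8 = {0, 3, 5, 6}  B9 = {0, 1, 3, 5}
Tree: B1–B2, B2–B3, B3–B4, B4–B5, B5–B6, B6–B7, B7–B8, B8–B9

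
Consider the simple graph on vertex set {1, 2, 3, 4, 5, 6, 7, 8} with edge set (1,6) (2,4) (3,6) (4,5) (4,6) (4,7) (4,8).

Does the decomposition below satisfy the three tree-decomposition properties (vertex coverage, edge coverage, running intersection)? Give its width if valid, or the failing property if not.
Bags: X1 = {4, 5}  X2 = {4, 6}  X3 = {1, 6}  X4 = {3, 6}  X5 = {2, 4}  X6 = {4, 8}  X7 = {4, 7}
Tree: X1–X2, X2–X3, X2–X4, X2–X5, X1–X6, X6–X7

Yes; width 1.

Checking the three conditions: (i) the bags cover all of {1, 2, 3, 4, 5, 6, 7, 8}; (ii) for each edge, some bag contains both endpoints; (iii) the bags containing any fixed vertex form a subtree. All hold, so the decomposition is valid with width 2 − 1 = 1.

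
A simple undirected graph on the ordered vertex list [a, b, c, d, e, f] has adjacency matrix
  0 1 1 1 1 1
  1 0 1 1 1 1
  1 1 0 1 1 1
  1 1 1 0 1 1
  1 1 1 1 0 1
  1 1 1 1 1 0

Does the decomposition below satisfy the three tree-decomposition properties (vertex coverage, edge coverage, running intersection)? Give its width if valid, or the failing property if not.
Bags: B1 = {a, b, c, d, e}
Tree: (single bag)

A tree decomposition must satisfy three properties: every vertex lies in some bag; for every edge, both endpoints lie together in some bag; and for every vertex, the bags containing it form a connected subtree. Here vertex f appears in no bag, so the decomposition is invalid.

No — vertex f appears in no bag.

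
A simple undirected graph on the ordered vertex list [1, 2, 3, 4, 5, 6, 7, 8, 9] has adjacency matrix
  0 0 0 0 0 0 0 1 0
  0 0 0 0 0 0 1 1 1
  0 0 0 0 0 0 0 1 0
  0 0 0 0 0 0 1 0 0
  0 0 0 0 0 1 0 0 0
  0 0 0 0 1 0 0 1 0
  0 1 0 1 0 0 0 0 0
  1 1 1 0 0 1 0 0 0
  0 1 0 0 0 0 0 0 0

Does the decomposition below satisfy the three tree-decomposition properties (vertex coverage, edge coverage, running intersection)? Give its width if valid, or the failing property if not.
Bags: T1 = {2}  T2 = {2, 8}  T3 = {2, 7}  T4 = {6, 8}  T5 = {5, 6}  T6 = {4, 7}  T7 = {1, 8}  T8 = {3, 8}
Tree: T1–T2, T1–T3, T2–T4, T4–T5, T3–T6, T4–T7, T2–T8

A tree decomposition must satisfy three properties: every vertex lies in some bag; for every edge, both endpoints lie together in some bag; and for every vertex, the bags containing it form a connected subtree. Here vertex 9 appears in no bag, so the decomposition is invalid.

No — vertex 9 appears in no bag.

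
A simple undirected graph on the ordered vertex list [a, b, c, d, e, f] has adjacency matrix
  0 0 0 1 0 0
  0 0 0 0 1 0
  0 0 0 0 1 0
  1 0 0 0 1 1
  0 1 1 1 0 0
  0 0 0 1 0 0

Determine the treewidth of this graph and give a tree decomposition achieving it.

Every bag has size at most 2, so the width is 2 − 1 = 1 and tw(G) ≤ 1. Any graph with an edge has treewidth ≥ 1, and G has the edge e–d. Combining the bounds, tw(G) = 1.

Treewidth 1.
One optimal decomposition is:
Bags: B1 = {d, e}  B2 = {c, e}  B3 = {a, d}  B4 = {d, f}  B5 = {b, e}
Tree: B1–B2, B1–B3, B1–B4, B2–B5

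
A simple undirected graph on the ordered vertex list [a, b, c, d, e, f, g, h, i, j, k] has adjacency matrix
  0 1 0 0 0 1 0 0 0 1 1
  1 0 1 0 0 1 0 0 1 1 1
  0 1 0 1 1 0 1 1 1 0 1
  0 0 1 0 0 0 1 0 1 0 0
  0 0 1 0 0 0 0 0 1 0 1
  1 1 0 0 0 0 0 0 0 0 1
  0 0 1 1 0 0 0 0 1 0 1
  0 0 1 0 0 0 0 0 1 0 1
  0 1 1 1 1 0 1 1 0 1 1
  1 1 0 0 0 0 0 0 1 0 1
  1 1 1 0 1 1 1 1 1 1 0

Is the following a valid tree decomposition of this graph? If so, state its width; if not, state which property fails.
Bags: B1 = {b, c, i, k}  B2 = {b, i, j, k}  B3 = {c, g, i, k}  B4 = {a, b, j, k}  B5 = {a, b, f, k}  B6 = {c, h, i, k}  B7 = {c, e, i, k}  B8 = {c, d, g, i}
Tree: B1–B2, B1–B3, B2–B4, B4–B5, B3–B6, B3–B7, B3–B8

Yes; width 3.

Checking the three conditions: (i) the bags cover all of {a, b, c, d, e, f, g, h, i, j, k}; (ii) for each edge, some bag contains both endpoints; (iii) the bags containing any fixed vertex form a subtree. All hold, so the decomposition is valid with width 4 − 1 = 3.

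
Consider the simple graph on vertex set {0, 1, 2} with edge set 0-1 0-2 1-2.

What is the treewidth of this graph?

2

A width-2 tree decomposition is:
Bags: B1 = {0, 1, 2}
Tree: (single bag)
With just one bag of size 3, the width is 3 − 1 = 2, so tw(G) ≤ 2. For the lower bound, the 3 vertices {0, 1, 2} are pairwise adjacent, and any tree decomposition puts a clique entirely inside one bag — forcing width ≥ 2. Therefore the treewidth is 2.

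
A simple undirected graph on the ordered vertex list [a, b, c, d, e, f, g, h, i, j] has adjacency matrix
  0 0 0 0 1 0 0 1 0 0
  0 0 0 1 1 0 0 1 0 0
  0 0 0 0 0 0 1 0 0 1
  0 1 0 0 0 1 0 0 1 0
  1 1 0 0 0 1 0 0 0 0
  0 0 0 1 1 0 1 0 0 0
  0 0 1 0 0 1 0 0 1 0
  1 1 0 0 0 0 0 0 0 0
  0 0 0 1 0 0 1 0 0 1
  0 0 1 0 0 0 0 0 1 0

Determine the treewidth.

2

A width-2 tree decomposition is:
Bags: B1 = {a, e, h}  B2 = {b, e, h}  B3 = {b, e, f}  B4 = {b, d, f}  B5 = {d, f, g}  B6 = {d, g, i}  B7 = {c, g, i}  B8 = {c, i, j}
Tree: B1–B2, B2–B3, B3–B4, B4–B5, B5–B6, B6–B7, B7–B8
Every bag has size at most 3, so the width is 3 − 1 = 2 and tw(G) ≤ 2. The edges a–h–b–e–a form a cycle, so G is not a tree and its treewidth is at least 2. Combining the bounds, tw(G) = 2.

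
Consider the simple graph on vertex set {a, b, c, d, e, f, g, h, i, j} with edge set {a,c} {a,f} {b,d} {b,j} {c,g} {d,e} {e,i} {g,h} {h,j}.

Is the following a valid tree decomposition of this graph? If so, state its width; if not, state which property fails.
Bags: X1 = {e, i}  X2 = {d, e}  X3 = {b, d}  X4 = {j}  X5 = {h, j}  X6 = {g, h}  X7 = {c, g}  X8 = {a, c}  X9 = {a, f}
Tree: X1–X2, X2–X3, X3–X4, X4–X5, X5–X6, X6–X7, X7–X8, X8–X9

No — edge (b,j) lies in no bag.

A tree decomposition must satisfy three properties: every vertex lies in some bag; for every edge, both endpoints lie together in some bag; and for every vertex, the bags containing it form a connected subtree. Here edge (b,j) lies in no bag, so the decomposition is invalid.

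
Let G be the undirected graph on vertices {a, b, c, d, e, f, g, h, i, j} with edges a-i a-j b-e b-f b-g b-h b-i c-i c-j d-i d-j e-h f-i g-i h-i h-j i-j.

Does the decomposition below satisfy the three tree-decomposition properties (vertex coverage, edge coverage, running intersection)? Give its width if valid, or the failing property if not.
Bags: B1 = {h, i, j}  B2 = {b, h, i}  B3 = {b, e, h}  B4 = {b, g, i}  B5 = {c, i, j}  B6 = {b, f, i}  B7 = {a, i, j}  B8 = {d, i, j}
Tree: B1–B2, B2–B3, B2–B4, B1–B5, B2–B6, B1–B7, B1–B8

Checking the three conditions: (i) the bags cover all of {a, b, c, d, e, f, g, h, i, j}; (ii) for each edge, some bag contains both endpoints; (iii) the bags containing any fixed vertex form a subtree. All hold, so the decomposition is valid with width 3 − 1 = 2.

Yes; width 2.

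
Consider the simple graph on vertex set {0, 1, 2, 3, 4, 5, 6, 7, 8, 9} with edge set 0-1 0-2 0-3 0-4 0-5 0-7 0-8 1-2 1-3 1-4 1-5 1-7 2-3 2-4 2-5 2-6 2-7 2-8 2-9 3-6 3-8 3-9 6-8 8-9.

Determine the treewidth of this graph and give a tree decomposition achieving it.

Each bag holds 4 vertices, so the decomposition has width 3, which upper-bounds the treewidth. Conversely, {0, 2, 3, 8} is a clique of size 4, and the vertices of any clique must share a bag in every tree decomposition; so some bag has ≥ 4 vertices and tw(G) ≥ 3. Therefore the treewidth is 3.

Treewidth 3.
One optimal decomposition is:
Bags: B1 = {0, 2, 3, 8}  B2 = {2, 3, 6, 8}  B3 = {0, 1, 2, 3}  B4 = {0, 1, 2, 5}  B5 = {0, 1, 2, 4}  B6 = {2, 3, 8, 9}  B7 = {0, 1, 2, 7}
Tree: B1–B2, B1–B3, B3–B4, B3–B5, B1–B6, B5–B7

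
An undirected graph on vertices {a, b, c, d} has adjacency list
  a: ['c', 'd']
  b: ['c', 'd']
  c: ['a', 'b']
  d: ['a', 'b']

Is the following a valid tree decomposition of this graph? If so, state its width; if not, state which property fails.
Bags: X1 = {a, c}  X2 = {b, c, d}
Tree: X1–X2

A tree decomposition must satisfy three properties: every vertex lies in some bag; for every edge, both endpoints lie together in some bag; and for every vertex, the bags containing it form a connected subtree. Here edge (d,a) lies in no bag, so the decomposition is invalid.

No — edge (d,a) lies in no bag.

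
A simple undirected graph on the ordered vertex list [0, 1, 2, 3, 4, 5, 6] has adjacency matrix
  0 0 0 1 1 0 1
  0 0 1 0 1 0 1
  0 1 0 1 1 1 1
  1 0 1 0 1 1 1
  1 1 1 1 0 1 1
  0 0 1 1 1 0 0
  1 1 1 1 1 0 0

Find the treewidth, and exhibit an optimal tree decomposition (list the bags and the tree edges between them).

Each bag holds 4 vertices, so the decomposition has width 3, which upper-bounds the treewidth. For the lower bound, the 4 vertices {0, 3, 4, 6} are pairwise adjacent, and any tree decomposition puts a clique entirely inside one bag — forcing width ≥ 3. The upper and lower bounds meet at 3, so that is the treewidth.

Treewidth 3.
One optimal decomposition is:
Bags: B1 = {1, 2, 4, 6}  B2 = {2, 3, 4, 6}  B3 = {0, 3, 4, 6}  B4 = {2, 3, 4, 5}
Tree: B1–B2, B2–B3, B2–B4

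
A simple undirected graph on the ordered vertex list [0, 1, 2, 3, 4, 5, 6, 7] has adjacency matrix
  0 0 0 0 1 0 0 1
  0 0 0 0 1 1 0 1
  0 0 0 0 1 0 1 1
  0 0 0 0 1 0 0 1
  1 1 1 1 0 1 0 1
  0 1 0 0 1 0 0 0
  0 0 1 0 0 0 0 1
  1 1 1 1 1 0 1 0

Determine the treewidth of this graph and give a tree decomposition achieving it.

Treewidth 2.
One such decomposition:
Bags: B1 = {1, 4, 7}  B2 = {1, 4, 5}  B3 = {3, 4, 7}  B4 = {0, 4, 7}  B5 = {2, 4, 7}  B6 = {2, 6, 7}
Tree: B1–B2, B1–B3, B1–B4, B1–B5, B5–B6

Each bag holds 3 vertices, so the decomposition has width 2, which upper-bounds the treewidth. Conversely, {1, 4, 5} is a clique of size 3, and the vertices of any clique must share a bag in every tree decomposition; so some bag has ≥ 3 vertices and tw(G) ≥ 2. Hence tw(G) = 2 exactly.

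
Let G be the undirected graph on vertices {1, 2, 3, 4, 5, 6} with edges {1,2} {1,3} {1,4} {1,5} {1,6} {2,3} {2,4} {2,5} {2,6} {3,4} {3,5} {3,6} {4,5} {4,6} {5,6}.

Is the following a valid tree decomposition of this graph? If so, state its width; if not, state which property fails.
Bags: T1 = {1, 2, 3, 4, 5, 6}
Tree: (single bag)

Yes; width 5.

Every vertex of G appears in some bag (union = {1, 2, 3, 4, 5, 6}); every edge is covered by a bag; and for each vertex v the set of bags containing v is connected in the bag tree. The decomposition is therefore valid. The largest bag has 6 vertices, so the width is 5.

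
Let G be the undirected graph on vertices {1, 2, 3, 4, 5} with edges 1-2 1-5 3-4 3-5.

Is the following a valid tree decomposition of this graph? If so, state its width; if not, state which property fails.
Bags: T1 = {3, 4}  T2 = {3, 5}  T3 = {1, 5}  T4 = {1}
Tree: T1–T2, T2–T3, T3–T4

No — vertex 2 appears in no bag.

A tree decomposition must satisfy three properties: every vertex lies in some bag; for every edge, both endpoints lie together in some bag; and for every vertex, the bags containing it form a connected subtree. Here vertex 2 appears in no bag, so the decomposition is invalid.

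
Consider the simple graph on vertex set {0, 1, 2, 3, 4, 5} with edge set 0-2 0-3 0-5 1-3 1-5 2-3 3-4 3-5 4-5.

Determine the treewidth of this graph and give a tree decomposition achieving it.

Treewidth 2.
One optimal decomposition is:
Bags: B1 = {1, 3, 5}  B2 = {3, 4, 5}  B3 = {0, 3, 5}  B4 = {0, 2, 3}
Tree: B1–B2, B2–B3, B3–B4

Each bag holds 3 vertices, so the decomposition has width 2, which upper-bounds the treewidth. Conversely, {0, 2, 3} is a clique of size 3, and the vertices of any clique must share a bag in every tree decomposition; so some bag has ≥ 3 vertices and tw(G) ≥ 2. The upper and lower bounds meet at 2, so that is the treewidth.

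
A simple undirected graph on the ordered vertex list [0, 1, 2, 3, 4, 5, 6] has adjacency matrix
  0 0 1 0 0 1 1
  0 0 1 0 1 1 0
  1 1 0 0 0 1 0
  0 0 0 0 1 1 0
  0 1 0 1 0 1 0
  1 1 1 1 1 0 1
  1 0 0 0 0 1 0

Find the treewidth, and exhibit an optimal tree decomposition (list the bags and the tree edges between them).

The largest bag has 3 vertices, giving width 2; this decomposition certifies tw(G) ≤ 2. On the other hand G contains the 3-clique {0, 2, 5}. A clique must lie in a single bag of any decomposition, so no decomposition can have width below 2. Hence tw(G) = 2 exactly.

Treewidth 2.
One such decomposition:
Bags: B1 = {0, 5, 6}  B2 = {0, 2, 5}  B3 = {1, 2, 5}  B4 = {1, 4, 5}  B5 = {3, 4, 5}
Tree: B1–B2, B2–B3, B3–B4, B4–B5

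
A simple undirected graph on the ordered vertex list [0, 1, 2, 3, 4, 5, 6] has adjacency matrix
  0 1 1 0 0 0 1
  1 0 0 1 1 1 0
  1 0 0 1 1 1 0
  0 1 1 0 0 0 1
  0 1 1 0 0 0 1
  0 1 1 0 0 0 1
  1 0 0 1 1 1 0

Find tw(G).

3

A width-3 tree decomposition is:
Bags: B1 = {1, 2, 5, 6}  B2 = {1, 2, 4, 6}  B3 = {0, 1, 2, 6}  B4 = {1, 2, 3, 6}
Tree: B1–B2, B2–B3, B3–B4
The largest bag has 4 vertices, giving width 3; this decomposition certifies tw(G) ≤ 3. For the lower bound: the 4 vertex sets {2,5}, {1,4}, {6}, {0} are disjoint, each induces a connected subgraph, and every pair is joined by at least one edge of G. Contracting each set to a single vertex therefore yields K_{4} as a minor, and since treewidth is minor-monotone, tw(G) ≥ tw(K_{4}) = 3. Hence tw(G) = 3 exactly.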